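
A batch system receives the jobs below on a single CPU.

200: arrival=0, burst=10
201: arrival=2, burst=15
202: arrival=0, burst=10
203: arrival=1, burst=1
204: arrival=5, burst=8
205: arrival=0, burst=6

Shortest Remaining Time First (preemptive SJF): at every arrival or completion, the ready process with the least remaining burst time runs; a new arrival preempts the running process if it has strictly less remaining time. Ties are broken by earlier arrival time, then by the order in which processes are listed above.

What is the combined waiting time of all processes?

76

Schedule: | 205 0-1 | 203 1-2 | 205 2-7 | 204 7-15 | 200 15-25 | 202 25-35 | 201 35-50 |
Completion: 200=25  201=50  202=35  203=2  204=15  205=7
Waiting = turnaround − burst: 200=15, 201=33, 202=25, 203=0, 204=2, 205=1
Total waiting = 15 + 33 + 25 + 0 + 2 + 1 = 76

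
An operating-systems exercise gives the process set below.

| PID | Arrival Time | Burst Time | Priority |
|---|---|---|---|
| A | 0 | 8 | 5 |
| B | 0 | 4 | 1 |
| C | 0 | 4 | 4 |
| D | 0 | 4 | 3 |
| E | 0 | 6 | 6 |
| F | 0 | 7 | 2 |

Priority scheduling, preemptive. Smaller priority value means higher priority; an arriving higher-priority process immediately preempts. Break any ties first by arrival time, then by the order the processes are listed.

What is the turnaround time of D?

15

Timeline: | B 0-4 | F 4-11 | D 11-15 | C 15-19 | A 19-27 | E 27-33 |
Completion: A=27  B=4  C=19  D=15  E=33  F=11
Turnaround(D) = completion − arrival = 15 − 0 = 15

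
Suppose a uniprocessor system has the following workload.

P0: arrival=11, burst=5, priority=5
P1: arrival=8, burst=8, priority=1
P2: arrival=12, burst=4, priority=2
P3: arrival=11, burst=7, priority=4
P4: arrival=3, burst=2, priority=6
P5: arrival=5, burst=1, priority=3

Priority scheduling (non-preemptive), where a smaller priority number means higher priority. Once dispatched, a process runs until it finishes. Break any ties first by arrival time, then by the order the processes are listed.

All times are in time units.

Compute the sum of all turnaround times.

Gantt: | idle 0-3 | P4 3-5 | P5 5-6 | idle 6-8 | P1 8-16 | P2 16-20 | P3 20-27 | P0 27-32 |
Completion: P0=32  P1=16  P2=20  P3=27  P4=5  P5=6
Turnaround = completion − arrival: P0=21, P1=8, P2=8, P3=16, P4=2, P5=1
Total turnaround = 21 + 8 + 8 + 16 + 2 + 1 = 56

56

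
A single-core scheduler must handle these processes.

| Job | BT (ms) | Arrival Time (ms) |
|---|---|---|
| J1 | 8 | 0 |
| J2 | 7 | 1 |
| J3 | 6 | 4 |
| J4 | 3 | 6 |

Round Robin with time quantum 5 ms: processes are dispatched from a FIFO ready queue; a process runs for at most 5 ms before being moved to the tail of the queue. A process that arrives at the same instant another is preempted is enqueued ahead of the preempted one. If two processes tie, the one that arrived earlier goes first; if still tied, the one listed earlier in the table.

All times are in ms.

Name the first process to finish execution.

J1

Schedule: | J1 0-5 | J2 5-10 | J3 10-15 | J1 15-18 | J4 18-21 | J2 21-23 | J3 23-24 |
Completion: J1=18  J2=23  J3=24  J4=21
Finish order: J1 → J4 → J2 → J3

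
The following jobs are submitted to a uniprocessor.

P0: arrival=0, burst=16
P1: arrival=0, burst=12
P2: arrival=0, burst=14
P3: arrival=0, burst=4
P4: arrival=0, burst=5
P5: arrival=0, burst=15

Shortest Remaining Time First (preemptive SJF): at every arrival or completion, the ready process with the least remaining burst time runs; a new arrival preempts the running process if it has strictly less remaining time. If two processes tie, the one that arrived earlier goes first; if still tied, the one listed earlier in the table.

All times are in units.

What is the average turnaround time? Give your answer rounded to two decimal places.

Schedule: | P3 0-4 | P4 4-9 | P1 9-21 | P2 21-35 | P5 35-50 | P0 50-66 |
Completion: P0=66  P1=21  P2=35  P3=4  P4=9  P5=50
Turnaround (C−A): P0=66  P1=21  P2=35  P3=4  P4=9  P5=50
Turnaround times: P0=66, P1=21, P2=35, P3=4, P4=9, P5=50
Average turnaround = (66+21+35+4+9+50) / 6 = 185/6 = 30.83

30.83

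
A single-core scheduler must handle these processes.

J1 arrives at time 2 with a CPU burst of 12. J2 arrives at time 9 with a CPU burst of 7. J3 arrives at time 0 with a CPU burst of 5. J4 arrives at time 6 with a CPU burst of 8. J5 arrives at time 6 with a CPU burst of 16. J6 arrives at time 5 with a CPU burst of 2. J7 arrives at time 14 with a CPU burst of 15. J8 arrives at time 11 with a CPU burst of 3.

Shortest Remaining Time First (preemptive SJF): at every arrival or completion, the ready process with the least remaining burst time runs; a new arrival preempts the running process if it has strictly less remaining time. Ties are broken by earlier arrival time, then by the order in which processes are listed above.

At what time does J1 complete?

37

Timeline: | J3 0-5 | J6 5-7 | J4 7-11 | J8 11-14 | J4 14-18 | J2 18-25 | J1 25-37 | J7 37-52 | J5 52-68 |
Completion: J1=37  J2=25  J3=5  J4=18  J5=68  J6=7  J7=52  J8=14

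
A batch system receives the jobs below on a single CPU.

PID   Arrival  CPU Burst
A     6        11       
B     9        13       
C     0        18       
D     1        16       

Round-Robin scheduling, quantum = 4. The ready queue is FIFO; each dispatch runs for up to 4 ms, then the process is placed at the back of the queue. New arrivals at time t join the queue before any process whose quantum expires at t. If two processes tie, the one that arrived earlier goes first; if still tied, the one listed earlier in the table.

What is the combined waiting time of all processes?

139

Timeline: | C 0-4 | D 4-8 | C 8-12 | A 12-16 | D 16-20 | B 20-24 | C 24-28 | A 28-32 | D 32-36 | B 36-40 | C 40-44 | A 44-47 | D 47-51 | B 51-55 | C 55-57 | B 57-58 |
Completion: A=47  B=58  C=57  D=51
Turnaround (C−A): A=41  B=49  C=57  D=50
Waiting = turnaround − burst: A=30, B=36, C=39, D=34
Total waiting = 30 + 36 + 39 + 34 = 139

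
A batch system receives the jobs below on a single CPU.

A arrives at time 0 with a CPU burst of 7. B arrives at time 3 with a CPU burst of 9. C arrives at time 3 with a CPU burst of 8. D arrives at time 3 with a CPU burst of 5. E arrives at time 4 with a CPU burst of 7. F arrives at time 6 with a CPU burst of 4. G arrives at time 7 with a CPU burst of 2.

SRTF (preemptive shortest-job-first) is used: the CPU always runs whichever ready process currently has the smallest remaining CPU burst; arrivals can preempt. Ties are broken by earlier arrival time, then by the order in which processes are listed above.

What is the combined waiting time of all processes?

79

Timeline: | A 0-7 | G 7-9 | F 9-13 | D 13-18 | E 18-25 | C 25-33 | B 33-42 |
Completion: A=7  B=42  C=33  D=18  E=25  F=13  G=9
Turnaround (C−A): A=7  B=39  C=30  D=15  E=21  F=7  G=2
Waiting = turnaround − burst: A=0, B=30, C=22, D=10, E=14, F=3, G=0
Total waiting = 0 + 30 + 22 + 10 + 14 + 3 + 0 = 79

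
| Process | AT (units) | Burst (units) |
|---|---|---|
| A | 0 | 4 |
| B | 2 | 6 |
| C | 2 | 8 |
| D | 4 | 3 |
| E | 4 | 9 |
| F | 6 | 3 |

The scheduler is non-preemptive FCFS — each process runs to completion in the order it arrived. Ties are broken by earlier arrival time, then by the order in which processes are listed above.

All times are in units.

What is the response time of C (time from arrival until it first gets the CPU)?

Timeline: | A 0-4 | B 4-10 | C 10-18 | D 18-21 | E 21-30 | F 30-33 |
Completion: A=4  B=10  C=18  D=21  E=30  F=33
Turnaround (C−A): A=4  B=8  C=16  D=17  E=26  F=27
Response(C) = first start − arrival = 10 − 2 = 8

8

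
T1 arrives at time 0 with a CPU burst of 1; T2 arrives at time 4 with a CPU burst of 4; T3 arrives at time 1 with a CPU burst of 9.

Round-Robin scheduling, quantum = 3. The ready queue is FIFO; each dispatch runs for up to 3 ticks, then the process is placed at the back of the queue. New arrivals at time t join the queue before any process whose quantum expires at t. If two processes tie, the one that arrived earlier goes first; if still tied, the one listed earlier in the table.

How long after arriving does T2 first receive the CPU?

Timeline: | T1 0-1 | T3 1-4 | T2 4-7 | T3 7-10 | T2 10-11 | T3 11-14 |
Completion: T1=1  T2=11  T3=14
Turnaround (C−A): T1=1  T2=7  T3=13
Response(T2) = first start − arrival = 4 − 4 = 0

0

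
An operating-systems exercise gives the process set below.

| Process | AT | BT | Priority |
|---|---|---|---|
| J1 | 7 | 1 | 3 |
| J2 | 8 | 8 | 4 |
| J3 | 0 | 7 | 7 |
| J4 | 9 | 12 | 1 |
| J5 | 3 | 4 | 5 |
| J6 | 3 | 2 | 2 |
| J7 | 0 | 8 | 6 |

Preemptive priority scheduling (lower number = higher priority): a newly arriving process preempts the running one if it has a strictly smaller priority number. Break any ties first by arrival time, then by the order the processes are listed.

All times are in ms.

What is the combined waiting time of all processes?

Timeline: | J7 0-3 | J6 3-5 | J5 5-7 | J1 7-8 | J2 8-9 | J4 9-21 | J2 21-28 | J5 28-30 | J7 30-35 | J3 35-42 |
Completion: J1=8  J2=28  J3=42  J4=21  J5=30  J6=5  J7=35
Turnaround (C−A): J1=1  J2=20  J3=42  J4=12  J5=27  J6=2  J7=35
Waiting = turnaround − burst: J1=0, J2=12, J3=35, J4=0, J5=23, J6=0, J7=27
Total waiting = 0 + 12 + 35 + 0 + 23 + 0 + 27 = 97

97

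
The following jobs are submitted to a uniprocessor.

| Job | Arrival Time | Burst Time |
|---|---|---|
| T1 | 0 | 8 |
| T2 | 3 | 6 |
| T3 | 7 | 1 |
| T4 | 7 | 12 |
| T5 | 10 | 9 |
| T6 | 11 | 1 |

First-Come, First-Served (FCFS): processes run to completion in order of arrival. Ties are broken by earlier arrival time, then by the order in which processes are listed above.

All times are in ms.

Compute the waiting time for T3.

Timeline: | T1 0-8 | T2 8-14 | T3 14-15 | T4 15-27 | T5 27-36 | T6 36-37 |
Completion: T1=8  T2=14  T3=15  T4=27  T5=36  T6=37
Turnaround (C−A): T1=8  T2=11  T3=8  T4=20  T5=26  T6=26
Waiting(T3) = turnaround − burst = 8 − 1 = 7

7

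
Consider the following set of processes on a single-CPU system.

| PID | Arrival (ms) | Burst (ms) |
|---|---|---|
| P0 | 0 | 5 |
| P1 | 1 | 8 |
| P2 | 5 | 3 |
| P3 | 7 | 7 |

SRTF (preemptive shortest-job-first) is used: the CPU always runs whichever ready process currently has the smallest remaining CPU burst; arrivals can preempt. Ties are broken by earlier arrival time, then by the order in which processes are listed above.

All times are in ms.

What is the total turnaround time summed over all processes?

Gantt: | P0 0-5 | P2 5-8 | P3 8-15 | P1 15-23 |
Completion: P0=5  P1=23  P2=8  P3=15
Turnaround (C−A): P0=5  P1=22  P2=3  P3=8
Turnaround = completion − arrival: P0=5, P1=22, P2=3, P3=8
Total turnaround = 5 + 22 + 3 + 8 = 38

38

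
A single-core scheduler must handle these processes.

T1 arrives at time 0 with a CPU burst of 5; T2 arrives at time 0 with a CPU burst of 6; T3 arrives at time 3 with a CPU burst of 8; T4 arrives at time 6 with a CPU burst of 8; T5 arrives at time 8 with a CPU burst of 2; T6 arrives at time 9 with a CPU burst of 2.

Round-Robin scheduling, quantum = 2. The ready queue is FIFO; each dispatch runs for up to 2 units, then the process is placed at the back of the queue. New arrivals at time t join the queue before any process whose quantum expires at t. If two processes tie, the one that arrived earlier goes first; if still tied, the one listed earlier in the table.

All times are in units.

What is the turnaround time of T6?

Timeline: | T1 0-2 | T2 2-4 | T1 4-6 | T3 6-8 | T2 8-10 | T4 10-12 | T1 12-13 | T5 13-15 | T3 15-17 | T6 17-19 | T2 19-21 | T4 21-23 | T3 23-25 | T4 25-27 | T3 27-29 | T4 29-31 |
Completion: T1=13  T2=21  T3=29  T4=31  T5=15  T6=19
Turnaround (C−A): T1=13  T2=21  T3=26  T4=25  T5=7  T6=10
Turnaround(T6) = completion − arrival = 19 − 9 = 10

10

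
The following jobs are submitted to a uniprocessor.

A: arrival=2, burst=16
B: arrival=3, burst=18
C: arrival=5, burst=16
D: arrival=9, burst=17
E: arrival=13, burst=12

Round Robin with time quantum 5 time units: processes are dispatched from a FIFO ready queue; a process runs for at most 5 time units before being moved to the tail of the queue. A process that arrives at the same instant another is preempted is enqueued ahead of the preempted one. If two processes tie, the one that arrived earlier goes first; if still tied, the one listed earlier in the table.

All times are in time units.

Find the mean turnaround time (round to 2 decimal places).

Schedule: | idle 0-2 | A 2-7 | B 7-12 | C 12-17 | A 17-22 | D 22-27 | B 27-32 | E 32-37 | C 37-42 | A 42-47 | D 47-52 | B 52-57 | E 57-62 | C 62-67 | A 67-68 | D 68-73 | B 73-76 | E 76-78 | C 78-79 | D 79-81 |
Completion: A=68  B=76  C=79  D=81  E=78
Turnaround times: A=66, B=73, C=74, D=72, E=65
Average turnaround = (66+73+74+72+65) / 5 = 350/5 = 70.00

70.00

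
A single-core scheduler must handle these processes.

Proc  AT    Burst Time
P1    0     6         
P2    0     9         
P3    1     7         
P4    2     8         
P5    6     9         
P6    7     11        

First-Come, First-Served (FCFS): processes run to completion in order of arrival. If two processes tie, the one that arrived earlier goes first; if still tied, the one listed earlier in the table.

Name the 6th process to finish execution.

P6

Timeline: | P1 0-6 | P2 6-15 | P3 15-22 | P4 22-30 | P5 30-39 | P6 39-50 |
Completion: P1=6  P2=15  P3=22  P4=30  P5=39  P6=50
Finish order: P1 → P2 → P3 → P4 → P5 → P6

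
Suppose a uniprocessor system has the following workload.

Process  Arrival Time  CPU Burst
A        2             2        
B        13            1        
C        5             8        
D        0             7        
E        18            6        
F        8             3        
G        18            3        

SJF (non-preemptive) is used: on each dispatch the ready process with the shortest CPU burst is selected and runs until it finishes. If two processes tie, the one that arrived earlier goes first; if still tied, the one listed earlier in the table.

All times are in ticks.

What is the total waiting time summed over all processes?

Gantt: | D 0-7 | A 7-9 | F 9-12 | C 12-20 | B 20-21 | G 21-24 | E 24-30 |
Completion: A=9  B=21  C=20  D=7  E=30  F=12  G=24
Waiting = turnaround − burst: A=5, B=7, C=7, D=0, E=6, F=1, G=3
Total waiting = 5 + 7 + 7 + 0 + 6 + 1 + 3 = 29

29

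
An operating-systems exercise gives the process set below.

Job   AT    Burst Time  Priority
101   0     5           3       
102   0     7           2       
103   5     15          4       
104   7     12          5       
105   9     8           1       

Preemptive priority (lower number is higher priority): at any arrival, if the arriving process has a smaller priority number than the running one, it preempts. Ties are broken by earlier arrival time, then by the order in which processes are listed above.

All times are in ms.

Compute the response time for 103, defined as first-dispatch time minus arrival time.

15

Timeline: | 102 0-7 | 101 7-9 | 105 9-17 | 101 17-20 | 103 20-35 | 104 35-47 |
Completion: 101=20  102=7  103=35  104=47  105=17
Response(103) = first start − arrival = 20 − 5 = 15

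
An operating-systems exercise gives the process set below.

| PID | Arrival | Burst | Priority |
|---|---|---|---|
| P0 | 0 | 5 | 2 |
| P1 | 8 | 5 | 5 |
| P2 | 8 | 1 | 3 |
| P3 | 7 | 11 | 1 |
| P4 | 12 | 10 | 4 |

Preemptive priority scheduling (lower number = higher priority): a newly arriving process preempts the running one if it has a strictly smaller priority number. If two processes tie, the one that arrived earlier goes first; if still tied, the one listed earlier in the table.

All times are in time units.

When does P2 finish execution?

Schedule: | P0 0-5 | idle 5-7 | P3 7-18 | P2 18-19 | P4 19-29 | P1 29-34 |
Completion: P0=5  P1=34  P2=19  P3=18  P4=29
Turnaround (C−A): P0=5  P1=26  P2=11  P3=11  P4=17

19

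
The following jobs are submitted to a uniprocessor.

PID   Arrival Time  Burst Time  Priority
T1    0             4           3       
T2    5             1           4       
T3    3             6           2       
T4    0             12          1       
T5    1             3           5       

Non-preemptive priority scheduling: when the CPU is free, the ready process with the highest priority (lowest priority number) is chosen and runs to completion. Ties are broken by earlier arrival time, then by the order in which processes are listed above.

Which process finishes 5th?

T5

Gantt: | T4 0-12 | T3 12-18 | T1 18-22 | T2 22-23 | T5 23-26 |
Completion: T1=22  T2=23  T3=18  T4=12  T5=26
Finish order: T4 → T3 → T1 → T2 → T5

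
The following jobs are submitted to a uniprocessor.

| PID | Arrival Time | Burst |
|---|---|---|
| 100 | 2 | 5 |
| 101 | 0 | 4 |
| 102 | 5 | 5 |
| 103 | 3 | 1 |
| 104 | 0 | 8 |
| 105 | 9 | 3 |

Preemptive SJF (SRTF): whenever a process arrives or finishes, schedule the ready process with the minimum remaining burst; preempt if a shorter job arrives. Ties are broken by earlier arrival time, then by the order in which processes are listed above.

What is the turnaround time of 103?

2

Schedule: | 101 0-4 | 103 4-5 | 100 5-10 | 105 10-13 | 102 13-18 | 104 18-26 |
Completion: 100=10  101=4  102=18  103=5  104=26  105=13
Turnaround (C−A): 100=8  101=4  102=13  103=2  104=26  105=4
Turnaround(103) = completion − arrival = 5 − 3 = 2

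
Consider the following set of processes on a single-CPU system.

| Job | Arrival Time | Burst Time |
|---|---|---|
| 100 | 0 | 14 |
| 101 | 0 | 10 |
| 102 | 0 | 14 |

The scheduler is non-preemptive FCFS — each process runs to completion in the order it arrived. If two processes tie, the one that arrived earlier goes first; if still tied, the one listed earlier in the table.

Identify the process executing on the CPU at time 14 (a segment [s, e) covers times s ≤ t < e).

101

Timeline: | 100 0-14 | 101 14-24 | 102 24-38 |
Completion: 100=14  101=24  102=38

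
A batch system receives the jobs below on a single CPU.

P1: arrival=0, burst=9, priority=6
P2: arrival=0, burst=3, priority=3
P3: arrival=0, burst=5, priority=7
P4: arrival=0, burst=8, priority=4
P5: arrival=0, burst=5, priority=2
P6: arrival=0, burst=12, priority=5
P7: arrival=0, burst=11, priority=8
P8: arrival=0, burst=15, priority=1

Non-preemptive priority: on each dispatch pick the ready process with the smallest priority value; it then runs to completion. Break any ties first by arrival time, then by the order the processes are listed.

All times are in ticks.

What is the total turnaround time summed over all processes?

309

Timeline: | P8 0-15 | P5 15-20 | P2 20-23 | P4 23-31 | P6 31-43 | P1 43-52 | P3 52-57 | P7 57-68 |
Completion: P1=52  P2=23  P3=57  P4=31  P5=20  P6=43  P7=68  P8=15
Turnaround = completion − arrival: P1=52, P2=23, P3=57, P4=31, P5=20, P6=43, P7=68, P8=15
Total turnaround = 52 + 23 + 57 + 31 + 20 + 43 + 68 + 15 = 309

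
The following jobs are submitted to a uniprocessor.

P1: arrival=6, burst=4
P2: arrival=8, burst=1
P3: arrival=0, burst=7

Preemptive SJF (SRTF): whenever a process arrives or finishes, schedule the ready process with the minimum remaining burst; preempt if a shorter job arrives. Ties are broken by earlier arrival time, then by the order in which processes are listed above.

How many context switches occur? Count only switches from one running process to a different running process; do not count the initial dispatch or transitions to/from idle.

Timeline: | P3 0-7 | P1 7-8 | P2 8-9 | P1 9-12 |
Completion: P1=12  P2=9  P3=7

3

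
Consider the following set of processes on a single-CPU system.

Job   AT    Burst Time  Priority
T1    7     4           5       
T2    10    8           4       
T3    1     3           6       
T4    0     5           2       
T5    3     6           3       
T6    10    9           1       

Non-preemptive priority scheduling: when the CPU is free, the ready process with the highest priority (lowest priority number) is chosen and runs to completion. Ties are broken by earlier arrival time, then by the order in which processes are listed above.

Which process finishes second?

Timeline: | T4 0-5 | T5 5-11 | T6 11-20 | T2 20-28 | T1 28-32 | T3 32-35 |
Completion: T1=32  T2=28  T3=35  T4=5  T5=11  T6=20
Turnaround (C−A): T1=25  T2=18  T3=34  T4=5  T5=8  T6=10
Finish order: T4 → T5 → T6 → T2 → T1 → T3

T5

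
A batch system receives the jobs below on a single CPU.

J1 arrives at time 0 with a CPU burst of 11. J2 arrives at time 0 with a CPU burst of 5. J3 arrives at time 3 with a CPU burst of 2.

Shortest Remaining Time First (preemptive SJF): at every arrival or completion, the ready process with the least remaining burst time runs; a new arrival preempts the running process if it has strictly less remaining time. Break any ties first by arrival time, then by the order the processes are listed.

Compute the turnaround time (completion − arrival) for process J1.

18

Timeline: | J2 0-5 | J3 5-7 | J1 7-18 |
Completion: J1=18  J2=5  J3=7
Turnaround(J1) = completion − arrival = 18 − 0 = 18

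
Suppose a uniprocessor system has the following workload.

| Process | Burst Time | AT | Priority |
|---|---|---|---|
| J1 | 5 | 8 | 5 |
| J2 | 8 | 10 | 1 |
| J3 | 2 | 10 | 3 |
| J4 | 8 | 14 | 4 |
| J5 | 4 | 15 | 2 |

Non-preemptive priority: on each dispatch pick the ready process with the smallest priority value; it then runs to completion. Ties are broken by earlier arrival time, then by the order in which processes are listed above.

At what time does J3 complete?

27

Schedule: | idle 0-8 | J1 8-13 | J2 13-21 | J5 21-25 | J3 25-27 | J4 27-35 |
Completion: J1=13  J2=21  J3=27  J4=35  J5=25
Turnaround (C−A): J1=5  J2=11  J3=17  J4=21  J5=10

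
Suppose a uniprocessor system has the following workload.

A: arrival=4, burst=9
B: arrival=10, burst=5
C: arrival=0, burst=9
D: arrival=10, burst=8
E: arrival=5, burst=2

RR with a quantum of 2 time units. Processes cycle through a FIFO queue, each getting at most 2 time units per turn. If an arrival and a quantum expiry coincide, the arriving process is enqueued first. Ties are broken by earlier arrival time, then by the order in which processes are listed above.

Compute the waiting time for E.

3

Schedule: | C 0-4 | A 4-6 | C 6-8 | E 8-10 | A 10-12 | C 12-14 | B 14-16 | D 16-18 | A 18-20 | C 20-21 | B 21-23 | D 23-25 | A 25-27 | B 27-28 | D 28-30 | A 30-31 | D 31-33 |
Completion: A=31  B=28  C=21  D=33  E=10
Turnaround (C−A): A=27  B=18  C=21  D=23  E=5
Waiting(E) = turnaround − burst = 5 − 2 = 3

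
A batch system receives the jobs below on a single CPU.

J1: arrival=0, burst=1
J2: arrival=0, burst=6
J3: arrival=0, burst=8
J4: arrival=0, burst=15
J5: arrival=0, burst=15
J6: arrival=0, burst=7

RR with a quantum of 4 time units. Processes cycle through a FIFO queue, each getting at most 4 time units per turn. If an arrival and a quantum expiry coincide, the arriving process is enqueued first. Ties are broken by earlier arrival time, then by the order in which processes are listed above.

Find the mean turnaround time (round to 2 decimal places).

31.67

Timeline: | J1 0-1 | J2 1-5 | J3 5-9 | J4 9-13 | J5 13-17 | J6 17-21 | J2 21-23 | J3 23-27 | J4 27-31 | J5 31-35 | J6 35-38 | J4 38-42 | J5 42-46 | J4 46-49 | J5 49-52 |
Completion: J1=1  J2=23  J3=27  J4=49  J5=52  J6=38
Turnaround times: J1=1, J2=23, J3=27, J4=49, J5=52, J6=38
Average turnaround = (1+23+27+49+52+38) / 6 = 190/6 = 31.67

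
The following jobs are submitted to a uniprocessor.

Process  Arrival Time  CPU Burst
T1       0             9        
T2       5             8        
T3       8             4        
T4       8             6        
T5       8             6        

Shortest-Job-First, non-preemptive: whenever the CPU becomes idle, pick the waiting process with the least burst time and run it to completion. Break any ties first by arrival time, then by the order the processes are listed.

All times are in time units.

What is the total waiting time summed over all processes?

37

Schedule: | T1 0-9 | T3 9-13 | T4 13-19 | T5 19-25 | T2 25-33 |
Completion: T1=9  T2=33  T3=13  T4=19  T5=25
Turnaround (C−A): T1=9  T2=28  T3=5  T4=11  T5=17
Waiting = turnaround − burst: T1=0, T2=20, T3=1, T4=5, T5=11
Total waiting = 0 + 20 + 1 + 5 + 11 = 37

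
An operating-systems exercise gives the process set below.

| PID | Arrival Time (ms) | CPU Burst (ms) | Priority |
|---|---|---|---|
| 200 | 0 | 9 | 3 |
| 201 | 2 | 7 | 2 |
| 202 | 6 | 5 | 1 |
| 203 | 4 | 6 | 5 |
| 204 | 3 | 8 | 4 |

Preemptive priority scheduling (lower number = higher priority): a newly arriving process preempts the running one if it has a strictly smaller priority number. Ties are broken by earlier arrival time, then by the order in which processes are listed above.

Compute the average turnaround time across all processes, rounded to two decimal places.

19.00

Schedule: | 200 0-2 | 201 2-6 | 202 6-11 | 201 11-14 | 200 14-21 | 204 21-29 | 203 29-35 |
Completion: 200=21  201=14  202=11  203=35  204=29
Turnaround times: 200=21, 201=12, 202=5, 203=31, 204=26
Average turnaround = (21+12+5+31+26) / 5 = 95/5 = 19.00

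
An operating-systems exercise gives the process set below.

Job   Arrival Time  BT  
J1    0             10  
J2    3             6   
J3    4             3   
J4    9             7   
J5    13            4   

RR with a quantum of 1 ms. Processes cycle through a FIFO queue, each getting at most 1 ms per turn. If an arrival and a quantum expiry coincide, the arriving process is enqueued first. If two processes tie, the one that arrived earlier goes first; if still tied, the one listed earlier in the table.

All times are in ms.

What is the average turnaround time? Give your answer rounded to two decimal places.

18.00

Timeline: | J1 0-3 | J2 3-4 | J1 4-5 | J3 5-6 | J2 6-7 | J1 7-8 | J3 8-9 | J2 9-10 | J1 10-11 | J4 11-12 | J3 12-13 | J2 13-14 | J1 14-15 | J4 15-16 | J5 16-17 | J2 17-18 | J1 18-19 | J4 19-20 | J5 20-21 | J2 21-22 | J1 22-23 | J4 23-24 | J5 24-25 | J1 25-26 | J4 26-27 | J5 27-28 | J4 28-30 |
Completion: J1=26  J2=22  J3=13  J4=30  J5=28
Turnaround times: J1=26, J2=19, J3=9, J4=21, J5=15
Average turnaround = (26+19+9+21+15) / 5 = 90/5 = 18.00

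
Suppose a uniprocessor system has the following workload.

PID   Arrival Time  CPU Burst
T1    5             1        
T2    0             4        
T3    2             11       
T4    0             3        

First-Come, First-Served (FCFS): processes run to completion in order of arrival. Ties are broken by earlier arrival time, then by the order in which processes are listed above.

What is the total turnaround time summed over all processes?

Schedule: | T2 0-4 | T4 4-7 | T3 7-18 | T1 18-19 |
Completion: T1=19  T2=4  T3=18  T4=7
Turnaround (C−A): T1=14  T2=4  T3=16  T4=7
Turnaround = completion − arrival: T1=14, T2=4, T3=16, T4=7
Total turnaround = 14 + 4 + 16 + 7 = 41

41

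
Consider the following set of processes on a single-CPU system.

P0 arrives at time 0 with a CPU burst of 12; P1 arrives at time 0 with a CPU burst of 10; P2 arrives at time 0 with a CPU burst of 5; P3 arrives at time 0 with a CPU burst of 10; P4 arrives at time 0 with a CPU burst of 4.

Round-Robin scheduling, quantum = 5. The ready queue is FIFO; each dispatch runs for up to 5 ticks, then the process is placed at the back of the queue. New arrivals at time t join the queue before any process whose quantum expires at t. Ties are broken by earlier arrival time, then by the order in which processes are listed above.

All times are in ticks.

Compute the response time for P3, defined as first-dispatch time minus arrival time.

Gantt: | P0 0-5 | P1 5-10 | P2 10-15 | P3 15-20 | P4 20-24 | P0 24-29 | P1 29-34 | P3 34-39 | P0 39-41 |
Completion: P0=41  P1=34  P2=15  P3=39  P4=24
Turnaround (C−A): P0=41  P1=34  P2=15  P3=39  P4=24
Response(P3) = first start − arrival = 15 − 0 = 15

15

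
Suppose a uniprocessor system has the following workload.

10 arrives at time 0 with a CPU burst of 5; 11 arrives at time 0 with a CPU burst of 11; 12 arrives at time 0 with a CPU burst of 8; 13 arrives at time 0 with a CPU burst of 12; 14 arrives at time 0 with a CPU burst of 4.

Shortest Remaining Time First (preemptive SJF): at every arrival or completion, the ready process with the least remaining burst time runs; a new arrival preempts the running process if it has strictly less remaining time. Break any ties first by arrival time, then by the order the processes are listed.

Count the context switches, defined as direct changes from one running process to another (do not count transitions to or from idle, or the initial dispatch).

4

Gantt: | 14 0-4 | 10 4-9 | 12 9-17 | 11 17-28 | 13 28-40 |
Completion: 10=9  11=28  12=17  13=40  14=4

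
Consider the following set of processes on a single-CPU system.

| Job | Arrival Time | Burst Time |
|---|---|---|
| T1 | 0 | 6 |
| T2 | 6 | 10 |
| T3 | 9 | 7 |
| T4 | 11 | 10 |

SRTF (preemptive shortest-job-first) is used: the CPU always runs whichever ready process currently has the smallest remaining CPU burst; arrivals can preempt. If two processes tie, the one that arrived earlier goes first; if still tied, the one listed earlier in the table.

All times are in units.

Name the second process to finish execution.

Timeline: | T1 0-6 | T2 6-16 | T3 16-23 | T4 23-33 |
Completion: T1=6  T2=16  T3=23  T4=33
Turnaround (C−A): T1=6  T2=10  T3=14  T4=22
Finish order: T1 → T2 → T3 → T4

T2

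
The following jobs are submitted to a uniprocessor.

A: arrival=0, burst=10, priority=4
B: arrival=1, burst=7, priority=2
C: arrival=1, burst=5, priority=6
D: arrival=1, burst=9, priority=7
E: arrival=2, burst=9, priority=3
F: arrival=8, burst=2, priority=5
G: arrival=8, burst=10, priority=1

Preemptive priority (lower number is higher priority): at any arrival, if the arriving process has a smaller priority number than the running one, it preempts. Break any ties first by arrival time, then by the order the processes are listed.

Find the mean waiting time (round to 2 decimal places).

Gantt: | A 0-1 | B 1-8 | G 8-18 | E 18-27 | A 27-36 | F 36-38 | C 38-43 | D 43-52 |
Completion: A=36  B=8  C=43  D=52  E=27  F=38  G=18
Turnaround (C−A): A=36  B=7  C=42  D=51  E=25  F=30  G=10
Waiting times: A=26, B=0, C=37, D=42, E=16, F=28, G=0
Average waiting = (26+0+37+42+16+28+0) / 7 = 149/7 = 21.29

21.29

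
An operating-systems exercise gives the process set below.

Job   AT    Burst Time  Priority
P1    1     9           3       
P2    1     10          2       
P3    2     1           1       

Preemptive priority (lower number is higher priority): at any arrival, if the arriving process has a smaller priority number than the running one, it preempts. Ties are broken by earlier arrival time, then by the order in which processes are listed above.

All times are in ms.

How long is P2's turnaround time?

11

Timeline: | idle 0-1 | P2 1-2 | P3 2-3 | P2 3-12 | P1 12-21 |
Completion: P1=21  P2=12  P3=3
Turnaround (C−A): P1=20  P2=11  P3=1
Turnaround(P2) = completion − arrival = 12 − 1 = 11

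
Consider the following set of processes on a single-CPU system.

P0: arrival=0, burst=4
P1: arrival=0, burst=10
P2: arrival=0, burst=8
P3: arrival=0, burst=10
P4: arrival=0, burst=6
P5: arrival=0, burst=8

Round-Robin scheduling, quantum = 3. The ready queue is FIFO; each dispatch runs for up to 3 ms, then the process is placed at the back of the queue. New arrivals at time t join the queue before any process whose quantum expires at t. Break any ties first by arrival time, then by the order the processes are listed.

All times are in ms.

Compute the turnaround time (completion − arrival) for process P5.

Gantt: | P0 0-3 | P1 3-6 | P2 6-9 | P3 9-12 | P4 12-15 | P5 15-18 | P0 18-19 | P1 19-22 | P2 22-25 | P3 25-28 | P4 28-31 | P5 31-34 | P1 34-37 | P2 37-39 | P3 39-42 | P5 42-44 | P1 44-45 | P3 45-46 |
Completion: P0=19  P1=45  P2=39  P3=46  P4=31  P5=44
Turnaround (C−A): P0=19  P1=45  P2=39  P3=46  P4=31  P5=44
Turnaround(P5) = completion − arrival = 44 − 0 = 44

44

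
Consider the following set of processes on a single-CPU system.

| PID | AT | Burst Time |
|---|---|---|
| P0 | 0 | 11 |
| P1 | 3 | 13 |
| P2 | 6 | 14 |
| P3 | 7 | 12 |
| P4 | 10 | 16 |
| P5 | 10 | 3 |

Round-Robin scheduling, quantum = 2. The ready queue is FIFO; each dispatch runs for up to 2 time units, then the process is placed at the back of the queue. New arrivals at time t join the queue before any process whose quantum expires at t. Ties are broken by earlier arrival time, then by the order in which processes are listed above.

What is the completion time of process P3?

61

Schedule: | P0 0-4 | P1 4-6 | P0 6-8 | P2 8-10 | P1 10-12 | P3 12-14 | P0 14-16 | P4 16-18 | P5 18-20 | P2 20-22 | P1 22-24 | P3 24-26 | P0 26-28 | P4 28-30 | P5 30-31 | P2 31-33 | P1 33-35 | P3 35-37 | P0 37-38 | P4 38-40 | P2 40-42 | P1 42-44 | P3 44-46 | P4 46-48 | P2 48-50 | P1 50-52 | P3 52-54 | P4 54-56 | P2 56-58 | P1 58-59 | P3 59-61 | P4 61-63 | P2 63-65 | P4 65-69 |
Completion: P0=38  P1=59  P2=65  P3=61  P4=69  P5=31
Turnaround (C−A): P0=38  P1=56  P2=59  P3=54  P4=59  P5=21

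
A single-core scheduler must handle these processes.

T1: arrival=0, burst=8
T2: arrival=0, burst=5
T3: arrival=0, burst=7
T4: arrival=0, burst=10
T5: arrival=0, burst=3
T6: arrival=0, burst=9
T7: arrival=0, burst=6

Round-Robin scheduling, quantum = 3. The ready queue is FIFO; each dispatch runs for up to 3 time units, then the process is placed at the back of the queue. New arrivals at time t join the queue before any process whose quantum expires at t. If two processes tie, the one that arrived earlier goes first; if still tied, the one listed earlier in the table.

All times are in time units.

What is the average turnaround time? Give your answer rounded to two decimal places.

36.43

Timeline: | T1 0-3 | T2 3-6 | T3 6-9 | T4 9-12 | T5 12-15 | T6 15-18 | T7 18-21 | T1 21-24 | T2 24-26 | T3 26-29 | T4 29-32 | T6 32-35 | T7 35-38 | T1 38-40 | T3 40-41 | T4 41-44 | T6 44-47 | T4 47-48 |
Completion: T1=40  T2=26  T3=41  T4=48  T5=15  T6=47  T7=38
Turnaround (C−A): T1=40  T2=26  T3=41  T4=48  T5=15  T6=47  T7=38
Turnaround times: T1=40, T2=26, T3=41, T4=48, T5=15, T6=47, T7=38
Average turnaround = (40+26+41+48+15+47+38) / 7 = 255/7 = 36.43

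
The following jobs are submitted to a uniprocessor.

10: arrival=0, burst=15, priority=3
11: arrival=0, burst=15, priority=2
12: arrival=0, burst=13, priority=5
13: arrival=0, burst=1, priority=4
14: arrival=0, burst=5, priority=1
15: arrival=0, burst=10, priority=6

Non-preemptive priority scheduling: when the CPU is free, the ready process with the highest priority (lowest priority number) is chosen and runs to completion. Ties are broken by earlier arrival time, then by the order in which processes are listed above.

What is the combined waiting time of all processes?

Schedule: | 14 0-5 | 11 5-20 | 10 20-35 | 13 35-36 | 12 36-49 | 15 49-59 |
Completion: 10=35  11=20  12=49  13=36  14=5  15=59
Waiting = turnaround − burst: 10=20, 11=5, 12=36, 13=35, 14=0, 15=49
Total waiting = 20 + 5 + 36 + 35 + 0 + 49 = 145

145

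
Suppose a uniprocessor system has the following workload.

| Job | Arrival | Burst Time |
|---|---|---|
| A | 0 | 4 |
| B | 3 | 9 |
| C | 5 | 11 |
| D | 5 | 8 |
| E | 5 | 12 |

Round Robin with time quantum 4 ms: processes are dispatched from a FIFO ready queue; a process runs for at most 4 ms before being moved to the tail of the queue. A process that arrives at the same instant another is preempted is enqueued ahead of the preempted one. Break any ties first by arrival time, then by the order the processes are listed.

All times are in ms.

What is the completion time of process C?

40

Gantt: | A 0-4 | B 4-8 | C 8-12 | D 12-16 | E 16-20 | B 20-24 | C 24-28 | D 28-32 | E 32-36 | B 36-37 | C 37-40 | E 40-44 |
Completion: A=4  B=37  C=40  D=32  E=44
Turnaround (C−A): A=4  B=34  C=35  D=27  E=39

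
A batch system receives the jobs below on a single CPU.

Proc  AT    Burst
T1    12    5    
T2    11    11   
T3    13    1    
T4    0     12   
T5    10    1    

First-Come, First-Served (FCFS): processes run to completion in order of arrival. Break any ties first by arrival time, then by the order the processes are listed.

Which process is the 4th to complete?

T1

Schedule: | T4 0-12 | T5 12-13 | T2 13-24 | T1 24-29 | T3 29-30 |
Completion: T1=29  T2=24  T3=30  T4=12  T5=13
Turnaround (C−A): T1=17  T2=13  T3=17  T4=12  T5=3
Finish order: T4 → T5 → T2 → T1 → T3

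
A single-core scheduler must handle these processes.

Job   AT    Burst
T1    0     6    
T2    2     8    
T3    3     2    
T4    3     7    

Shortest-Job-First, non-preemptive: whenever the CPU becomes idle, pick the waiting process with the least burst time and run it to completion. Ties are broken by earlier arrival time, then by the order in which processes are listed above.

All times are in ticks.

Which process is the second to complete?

T3

Schedule: | T1 0-6 | T3 6-8 | T4 8-15 | T2 15-23 |
Completion: T1=6  T2=23  T3=8  T4=15
Finish order: T1 → T3 → T4 → T2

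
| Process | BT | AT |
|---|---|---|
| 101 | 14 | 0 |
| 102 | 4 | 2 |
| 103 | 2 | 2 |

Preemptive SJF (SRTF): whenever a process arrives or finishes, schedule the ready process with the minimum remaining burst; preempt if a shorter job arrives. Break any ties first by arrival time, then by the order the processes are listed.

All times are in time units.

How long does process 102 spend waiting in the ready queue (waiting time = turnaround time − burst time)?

2

Schedule: | 101 0-2 | 103 2-4 | 102 4-8 | 101 8-20 |
Completion: 101=20  102=8  103=4
Waiting(102) = turnaround − burst = 6 − 4 = 2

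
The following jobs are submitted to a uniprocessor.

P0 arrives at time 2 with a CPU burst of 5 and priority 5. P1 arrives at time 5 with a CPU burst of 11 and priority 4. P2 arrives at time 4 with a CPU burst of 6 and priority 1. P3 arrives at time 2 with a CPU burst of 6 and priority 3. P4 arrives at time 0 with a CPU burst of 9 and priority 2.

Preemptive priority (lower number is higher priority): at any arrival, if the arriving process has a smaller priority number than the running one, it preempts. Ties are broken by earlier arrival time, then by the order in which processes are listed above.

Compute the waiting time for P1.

Timeline: | P4 0-4 | P2 4-10 | P4 10-15 | P3 15-21 | P1 21-32 | P0 32-37 |
Completion: P0=37  P1=32  P2=10  P3=21  P4=15
Waiting(P1) = turnaround − burst = 27 − 11 = 16

16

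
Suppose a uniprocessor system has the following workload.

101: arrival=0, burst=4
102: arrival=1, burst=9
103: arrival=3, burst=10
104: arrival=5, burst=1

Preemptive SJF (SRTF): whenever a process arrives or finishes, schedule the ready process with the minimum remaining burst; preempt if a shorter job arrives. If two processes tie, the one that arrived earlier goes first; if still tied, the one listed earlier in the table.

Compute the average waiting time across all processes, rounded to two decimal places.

3.75

Schedule: | 101 0-4 | 102 4-5 | 104 5-6 | 102 6-14 | 103 14-24 |
Completion: 101=4  102=14  103=24  104=6
Turnaround (C−A): 101=4  102=13  103=21  104=1
Waiting times: 101=0, 102=4, 103=11, 104=0
Average waiting = (0+4+11+0) / 4 = 15/4 = 3.75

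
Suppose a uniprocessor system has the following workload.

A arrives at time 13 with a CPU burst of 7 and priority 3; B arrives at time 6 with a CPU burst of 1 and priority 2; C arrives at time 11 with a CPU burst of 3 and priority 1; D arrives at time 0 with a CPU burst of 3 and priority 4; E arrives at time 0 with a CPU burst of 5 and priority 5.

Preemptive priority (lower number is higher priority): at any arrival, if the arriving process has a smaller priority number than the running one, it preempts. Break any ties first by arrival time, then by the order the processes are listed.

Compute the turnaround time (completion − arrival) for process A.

8

Gantt: | D 0-3 | E 3-6 | B 6-7 | E 7-9 | idle 9-11 | C 11-14 | A 14-21 |
Completion: A=21  B=7  C=14  D=3  E=9
Turnaround(A) = completion − arrival = 21 − 13 = 8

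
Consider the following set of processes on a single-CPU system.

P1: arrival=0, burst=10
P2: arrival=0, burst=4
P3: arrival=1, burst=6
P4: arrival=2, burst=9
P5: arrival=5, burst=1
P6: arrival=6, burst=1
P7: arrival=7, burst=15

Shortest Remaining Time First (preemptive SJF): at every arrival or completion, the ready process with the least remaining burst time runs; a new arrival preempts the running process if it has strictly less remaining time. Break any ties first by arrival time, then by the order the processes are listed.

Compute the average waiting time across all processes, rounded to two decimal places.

8.57

Schedule: | P2 0-4 | P3 4-5 | P5 5-6 | P6 6-7 | P3 7-12 | P4 12-21 | P1 21-31 | P7 31-46 |
Completion: P1=31  P2=4  P3=12  P4=21  P5=6  P6=7  P7=46
Turnaround (C−A): P1=31  P2=4  P3=11  P4=19  P5=1  P6=1  P7=39
Waiting times: P1=21, P2=0, P3=5, P4=10, P5=0, P6=0, P7=24
Average waiting = (21+0+5+10+0+0+24) / 7 = 60/7 = 8.57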